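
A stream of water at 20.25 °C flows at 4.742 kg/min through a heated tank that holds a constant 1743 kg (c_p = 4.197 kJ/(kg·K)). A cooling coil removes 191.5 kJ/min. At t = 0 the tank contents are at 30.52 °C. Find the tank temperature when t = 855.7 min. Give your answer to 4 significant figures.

Energy balance: M c_p dT/dt = ṁ c_p (T_in − T) − 191.5.
Rearrange: dT/dt = (T_ss − T)/τ with τ = M/ṁ = 367.566 min and T_ss = T_in − Q̇/(ṁ c_p) = 10.6279 °C.
This is linear first-order; T(t) = T_ss + (T₀ − T_ss) e^(−t/τ).
T(855.7) = 10.6279 + (19.8921)·e^(−855.7/367.566) = 10.6279 + (19.8921)·0.0974891 = 12.5672 °C.

12.57 °C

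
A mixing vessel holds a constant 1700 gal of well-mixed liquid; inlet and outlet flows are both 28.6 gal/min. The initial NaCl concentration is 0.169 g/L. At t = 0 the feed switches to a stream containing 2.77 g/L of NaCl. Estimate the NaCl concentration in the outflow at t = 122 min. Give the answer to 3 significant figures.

2.44 g/L

Species balance on the tank: V dC/dt = Q(C_in − C).
Time constant τ = V/Q = 1700/28.6 = 59.441 min.
This is linear first-order; C(t) = C_in + (C₀ − C_in) e^(−t/τ).
C(122) = 2.77 + (0.169 − 2.77)·e^(−122/59.441) = 2.77 + (-2.6010)·0.12842 = 2.4360 g/L.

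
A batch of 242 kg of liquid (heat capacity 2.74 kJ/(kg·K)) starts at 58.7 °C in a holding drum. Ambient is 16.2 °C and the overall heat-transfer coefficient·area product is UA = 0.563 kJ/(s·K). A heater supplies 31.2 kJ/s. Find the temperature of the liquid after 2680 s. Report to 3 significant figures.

Lumped-capacitance energy balance: M c_p dT/dt = UA(T_amb − T) + Q̇.
dT/dt = (T_ss − T)/τ with T_ss = T_amb + Q̇/UA = 16.2 + 31.2/0.563 = 71.617 °C, τ = M c_p/UA = 242·2.74/0.563 = 1177.8 s.
Integrating: T(t) = T_ss + (T₀ − T_ss) e^(−t/τ).
T(2680) = 71.617 + (-12.917)·0.10275 = 70.290 °C.

70.3 °C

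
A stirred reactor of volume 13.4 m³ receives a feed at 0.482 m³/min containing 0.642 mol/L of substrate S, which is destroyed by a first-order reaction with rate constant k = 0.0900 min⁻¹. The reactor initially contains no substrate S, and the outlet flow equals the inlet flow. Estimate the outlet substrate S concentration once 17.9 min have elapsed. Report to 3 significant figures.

0.164 mol/L

V dC/dt = Q(C_in − C) − k V C.
dC/dt = (Q/V) C_in − (Q/V + k) C; effective rate a = Q/V + k = 0.035970 + 0.0900 = 0.12597 min⁻¹.
C_ss = Q C_in/(Q + kV) = 0.18332 mol/L; C(t) = C_ss + (C₀ − C_ss) e^(−a t).
C(17.9) = 0.18332 + (-0.18332)·e^(−0.12597·17.9) = 0.18332 + (-0.18332)·0.10489 = 0.16409 mol/L.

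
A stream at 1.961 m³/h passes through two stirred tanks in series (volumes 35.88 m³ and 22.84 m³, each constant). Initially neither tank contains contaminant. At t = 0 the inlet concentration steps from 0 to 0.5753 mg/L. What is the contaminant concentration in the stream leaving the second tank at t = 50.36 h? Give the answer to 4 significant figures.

0.4877 mg/L

Time constants: τᵢ = Vᵢ/Q for each well-mixed tank.
τ₁ = 35.88/1.961 = 18.2968 h; τ₂ = 22.84/1.961 = 11.6471 h.
Tank 1: C₁ = C_in(1 − e^(−t/τ₁)). Tank 2 (τ₁ ≠ τ₂): C₂ = C_in[1 − (τ₁ e^(−t/τ₁) − τ₂ e^(−t/τ₂))/(τ₁ − τ₂)].
At t = 50.36: e^(−t/τ₁) = 0.0637749, e^(−t/τ₂) = 0.0132492.
C₂ = 0.5753·[1 − (18.2968·0.0637749 − 11.6471·0.0132492)/(6.64967)] = 0.5753·0.847728 = 0.487698 mg/L.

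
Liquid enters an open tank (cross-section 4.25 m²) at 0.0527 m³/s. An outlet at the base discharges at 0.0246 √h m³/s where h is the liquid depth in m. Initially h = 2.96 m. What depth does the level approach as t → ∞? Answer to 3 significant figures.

Level balance: A dh/dt = 0.0527 − 0.0246 √h. Setting dh/dt = 0:
Q_in = 0.0246 √h_ss ⇒ √h_ss = 0.0527/0.0246 = 2.1423.
h_ss = 2.1423² = 4.5893 m. (Since h₀ = 2.96 m < h_ss, the level will rise toward this value.)

4.59 m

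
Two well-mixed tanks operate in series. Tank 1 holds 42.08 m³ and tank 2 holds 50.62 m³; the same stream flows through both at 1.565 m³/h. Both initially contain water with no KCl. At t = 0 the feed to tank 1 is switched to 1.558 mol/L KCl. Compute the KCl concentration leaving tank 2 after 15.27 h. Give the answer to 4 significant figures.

Species balance on tank i: dCᵢ/dt = (Cᵢ₋₁ − Cᵢ)/τᵢ with τᵢ = Vᵢ/Q.
τ₁ = 42.08/1.565 = 26.8882 h; τ₂ = 50.62/1.565 = 32.3450 h.
Solving the cascade with C₁(0)=C₂(0)=0 gives C₂(t) = C_in[1 − (τ₁ e^(−t/τ₁) − τ₂ e^(−t/τ₂))/(τ₁ − τ₂)].
At t = 15.27: e^(−t/τ₁) = 0.566710, e^(−t/τ₂) = 0.623693.
C₂ = 1.558·[1 − (26.8882·0.566710 − 32.3450·0.623693)/(-5.45687)] = 1.558·0.0955289 = 0.148834 mol/L.

0.1488 mol/L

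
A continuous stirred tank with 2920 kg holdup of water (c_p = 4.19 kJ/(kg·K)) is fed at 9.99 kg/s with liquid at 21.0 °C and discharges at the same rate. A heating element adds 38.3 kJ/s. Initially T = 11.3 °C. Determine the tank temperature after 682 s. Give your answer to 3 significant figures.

Unsteady energy balance on the tank contents: M c_p dT/dt = ṁ c_p (T_in − T) + 38.3.
Rearrange: dT/dt = (T_ss − T)/τ with τ = M/ṁ = 292.29 s and T_ss = T_in + Q̇/(ṁ c_p) = 21.915 °C.
Solution: T(t) = T_ss + (T₀ − T_ss) e^(−t/τ).
T(682) = 21.915 + (-10.615)·e^(−682/292.29) = 21.915 + (-10.615)·0.096977 = 20.886 °C.

20.9 °C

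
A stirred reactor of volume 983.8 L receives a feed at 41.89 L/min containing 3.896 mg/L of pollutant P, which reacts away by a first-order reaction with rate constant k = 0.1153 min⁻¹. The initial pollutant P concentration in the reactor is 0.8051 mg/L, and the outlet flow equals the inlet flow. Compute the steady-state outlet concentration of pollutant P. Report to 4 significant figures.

V dC/dt = Q(C_in − C) − k V C.
Steady state (dC/dt = 0): C_ss = Q C_in/(Q + kV) = C_in/(1 + kV/Q).
C_ss = 41.89·3.896/(41.89 + 0.1153·983.8) = 163.203/155.322 = 1.05074 mg/L.

1.051 mg/L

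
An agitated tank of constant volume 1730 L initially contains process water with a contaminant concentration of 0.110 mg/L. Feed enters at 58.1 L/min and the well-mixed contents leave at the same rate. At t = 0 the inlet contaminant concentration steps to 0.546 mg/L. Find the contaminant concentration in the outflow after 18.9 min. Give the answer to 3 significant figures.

Species balance on the tank: V dC/dt = Q(C_in − C).
Rewrite as dC/dt + C/τ = C_in/τ, τ = V/Q = 29.776 min.
Integrating: C(t) = C_in + (C₀ − C_in) e^(−t/τ).
C(18.9) = 0.546 + (0.110 − 0.546)·e^(−18.9/29.776) = 0.546 + (-0.43600)·0.53008 = 0.31489 mg/L.

0.315 mg/L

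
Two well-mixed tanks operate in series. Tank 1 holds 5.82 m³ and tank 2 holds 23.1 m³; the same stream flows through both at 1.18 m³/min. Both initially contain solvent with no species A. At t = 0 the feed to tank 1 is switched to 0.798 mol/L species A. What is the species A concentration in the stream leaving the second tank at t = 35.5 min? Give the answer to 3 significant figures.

0.624 mol/L

Each tank obeys Vᵢ dCᵢ/dt = Q(Cᵢ₋₁ − Cᵢ), so τᵢ = Vᵢ/Q.
τ₁ = 5.82/1.18 = 4.9322 min; τ₂ = 23.1/1.18 = 19.576 min.
Tank 1: C₁ = C_in(1 − e^(−t/τ₁)). Tank 2 (τ₁ ≠ τ₂): C₂ = C_in[1 − (τ₁ e^(−t/τ₁) − τ₂ e^(−t/τ₂))/(τ₁ − τ₂)].
At t = 35.5: e^(−t/τ₁) = 0.00074838, e^(−t/τ₂) = 0.16310.
C₂ = 0.798·[1 − (4.9322·0.00074838 − 19.576·0.16310)/(-14.644)] = 0.798·0.78223 = 0.62422 mol/L.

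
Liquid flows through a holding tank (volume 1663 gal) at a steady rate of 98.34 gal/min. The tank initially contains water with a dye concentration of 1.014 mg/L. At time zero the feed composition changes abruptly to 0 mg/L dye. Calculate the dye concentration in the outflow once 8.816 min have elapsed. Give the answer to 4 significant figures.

0.6020 mg/L

Unsteady species balance (constant V, well mixed): V dC/dt = Q(C_in − C).
Time constant τ = V/Q = 1663/98.34 = 16.9107 min.
C approaches C_in exponentially: C(t) = C_in + (C₀ − C_in) e^(−t/τ).
C(8.816) = 0 + (1.014 − 0)·e^(−8.816/16.9107) = 0 + (1.01400)·0.593733 = 0.602045 mg/L.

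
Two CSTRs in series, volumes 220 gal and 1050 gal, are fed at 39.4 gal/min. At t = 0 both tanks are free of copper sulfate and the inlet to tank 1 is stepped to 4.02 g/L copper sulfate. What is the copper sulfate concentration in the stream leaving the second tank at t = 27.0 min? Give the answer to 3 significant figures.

Time constants: τᵢ = Vᵢ/Q for each well-mixed tank.
τ₁ = 220/39.4 = 5.5838 min; τ₂ = 1050/39.4 = 26.650 min.
Solving the cascade with C₁(0)=C₂(0)=0 gives C₂(t) = C_in[1 − (τ₁ e^(−t/τ₁) − τ₂ e^(−t/τ₂))/(τ₁ − τ₂)].
At t = 27.0: e^(−t/τ₁) = 0.0079431, e^(−t/τ₂) = 0.36308.
C₂ = 4.02·[1 − (5.5838·0.0079431 − 26.650·0.36308)/(-21.066)] = 4.02·0.54279 = 2.1820 g/L.

2.18 g/L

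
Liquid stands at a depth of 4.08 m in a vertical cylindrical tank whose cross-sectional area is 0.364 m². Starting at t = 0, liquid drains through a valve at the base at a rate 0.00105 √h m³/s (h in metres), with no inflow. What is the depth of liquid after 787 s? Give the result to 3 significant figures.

Unsteady balance on liquid volume: A dh/dt = −0.00105 √h.
∫ h^(−1/2) dh = −(0.00105/A) ∫ dt, giving 2√h = 2√h₀ − (0.00105/A) t.
√h = √4.08 − 0.00105·787/(2·0.364) = 2.0199 − 1.1351 = 0.88480.
h = 0.88480² = 0.78288 m.

0.783 m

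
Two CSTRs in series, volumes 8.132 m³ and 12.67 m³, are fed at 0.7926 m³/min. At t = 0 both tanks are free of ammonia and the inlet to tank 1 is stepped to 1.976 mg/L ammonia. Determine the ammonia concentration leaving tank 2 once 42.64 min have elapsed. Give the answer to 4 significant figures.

Time constants: τᵢ = Vᵢ/Q for each well-mixed tank.
τ₁ = 8.132/0.7926 = 10.2599 min; τ₂ = 12.67/0.7926 = 15.9854 min.
Tank 1: C₁ = C_in(1 − e^(−t/τ₁)). Tank 2 (τ₁ ≠ τ₂): C₂ = C_in[1 − (τ₁ e^(−t/τ₁) − τ₂ e^(−t/τ₂))/(τ₁ − τ₂)].
At t = 42.64: e^(−t/τ₁) = 0.0156704, e^(−t/τ₂) = 0.0694297.
C₂ = 1.976·[1 − (10.2599·0.0156704 − 15.9854·0.0694297)/(-5.72546)] = 1.976·0.834235 = 1.64845 mg/L.

1.648 mg/L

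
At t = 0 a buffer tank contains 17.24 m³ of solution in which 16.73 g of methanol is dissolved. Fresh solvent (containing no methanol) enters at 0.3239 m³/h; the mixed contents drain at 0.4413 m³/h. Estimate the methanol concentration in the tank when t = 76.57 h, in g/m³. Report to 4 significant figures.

0.1270 g/m³

Let m(t) be the amount of methanol. Volume: V(t) = V₀ + (Q_in − Q_out) t = 17.24 − 0.117400 t; V(76.57) = 8.25068 m³.
Solute balance: dm/dt = 0 − Q_out C = −Q_out m/V(t).
dm/m = −Q_out dt/(V₀ − 0.117400 t); integrating gives ln(m/m₀) = −(Q_out/(Q_in−Q_out)) ln(V/V₀).
m = m₀ (V₀/V)^(Q_out/(Q_in−Q_out)) = 16.73 × (17.24/8.25068)^(-3.75894) = 1.04823 g.
C = m/V = 1.04823/8.25068 = 0.127047 g/m³.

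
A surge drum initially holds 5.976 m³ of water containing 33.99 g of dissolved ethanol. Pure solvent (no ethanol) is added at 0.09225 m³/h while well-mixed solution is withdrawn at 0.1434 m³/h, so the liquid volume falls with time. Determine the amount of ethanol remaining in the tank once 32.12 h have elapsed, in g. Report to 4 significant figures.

13.80 g

Total volume: dV/dt = Q_in − Q_out = -0.0511500 m³/h, so V(t) = 5.976 − 0.0511500 t and V(32.12) = 4.33306 m³.
Solute balance: dm/dt = 0 − Q_out C = −Q_out m/V(t).
dm/m = −Q_out dt/(V₀ − 0.0511500 t); integrating gives ln(m/m₀) = −(Q_out/(Q_in−Q_out)) ln(V/V₀).
m = m₀ (V₀/V)^(Q_out/(Q_in−Q_out)) = 33.99 × (5.976/4.33306)^(-2.80352) = 13.8018 g.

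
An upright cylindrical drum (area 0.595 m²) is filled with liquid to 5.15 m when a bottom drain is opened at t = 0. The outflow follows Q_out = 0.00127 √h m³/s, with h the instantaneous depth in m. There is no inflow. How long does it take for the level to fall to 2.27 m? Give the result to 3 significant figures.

With no inflow, A dh/dt = −0.00127 √h.
This is separable: 2 d(√h)/dt = −0.00127/A, so √h = √h₀ − (0.00127/(2A)) t.
t = 2A(√h₀ − √h)/0.00127 = 2·0.595·(√5.15 − √2.27)/0.00127
  = 1.1900 × (2.2694 − 1.5067) / 0.00127 = 714.66 s.

715 s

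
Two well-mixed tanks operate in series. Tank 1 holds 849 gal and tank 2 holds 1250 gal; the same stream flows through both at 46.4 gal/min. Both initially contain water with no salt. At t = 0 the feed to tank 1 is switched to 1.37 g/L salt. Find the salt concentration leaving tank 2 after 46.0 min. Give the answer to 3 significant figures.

Each tank obeys Vᵢ dCᵢ/dt = Q(Cᵢ₋₁ − Cᵢ), so τᵢ = Vᵢ/Q.
τ₁ = 849/46.4 = 18.297 min; τ₂ = 1250/46.4 = 26.940 min.
Solving the cascade with C₁(0)=C₂(0)=0 gives C₂(t) = C_in[1 − (τ₁ e^(−t/τ₁) − τ₂ e^(−t/τ₂))/(τ₁ − τ₂)].
At t = 46.0: e^(−t/τ₁) = 0.080942, e^(−t/τ₂) = 0.18131.
C₂ = 1.37·[1 − (18.297·0.080942 − 26.940·0.18131)/(-8.6422)] = 1.37·0.60618 = 0.83046 g/L.

0.830 g/L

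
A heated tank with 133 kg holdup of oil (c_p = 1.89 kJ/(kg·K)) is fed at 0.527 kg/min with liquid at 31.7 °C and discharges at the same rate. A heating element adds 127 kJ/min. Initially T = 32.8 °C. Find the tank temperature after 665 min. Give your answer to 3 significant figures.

Unsteady energy balance on the tank contents: M c_p dT/dt = ṁ c_p (T_in − T) + 127.
τ = M/ṁ = 252.37 min; T_ss = T_in + Q̇/(ṁ c_p) = 31.7 + 127/(0.527·1.89) = 159.21 °C.
Integrating: T(t) = T_ss + (T₀ − T_ss) e^(−t/τ).
T(665) = 159.21 + (-126.41)·e^(−665/252.37) = 159.21 + (-126.41)·0.071719 = 150.14 °C.

150 °C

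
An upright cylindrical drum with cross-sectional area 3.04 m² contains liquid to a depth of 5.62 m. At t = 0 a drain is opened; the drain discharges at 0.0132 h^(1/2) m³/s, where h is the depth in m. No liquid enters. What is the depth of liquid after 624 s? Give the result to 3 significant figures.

1.03 m

Mass balance (ρ constant): A dh/dt = −0.0132 √h.
Separate and integrate: 2(√h − √h₀) = −(0.0132/A) t.
√h = √5.62 − 0.0132·624/(2·3.04) = 2.3707 − 1.3547 = 1.0159.
h = 1.0159² = 1.0321 m.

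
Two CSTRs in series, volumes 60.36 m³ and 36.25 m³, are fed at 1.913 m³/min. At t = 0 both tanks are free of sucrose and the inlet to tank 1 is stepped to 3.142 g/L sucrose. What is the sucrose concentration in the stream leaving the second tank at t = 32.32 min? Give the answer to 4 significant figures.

Species balance on tank i: dCᵢ/dt = (Cᵢ₋₁ − Cᵢ)/τᵢ with τᵢ = Vᵢ/Q.
τ₁ = 60.36/1.913 = 31.5525 min; τ₂ = 36.25/1.913 = 18.9493 min.
Solving the cascade with C₁(0)=C₂(0)=0 gives C₂(t) = C_in[1 − (τ₁ e^(−t/τ₁) − τ₂ e^(−t/τ₂))/(τ₁ − τ₂)].
At t = 32.32: e^(−t/τ₁) = 0.359039, e^(−t/τ₂) = 0.181663.
C₂ = 3.142·[1 − (31.5525·0.359039 − 18.9493·0.181663)/(12.6032)] = 3.142·0.374270 = 1.17596 g/L.

1.176 g/L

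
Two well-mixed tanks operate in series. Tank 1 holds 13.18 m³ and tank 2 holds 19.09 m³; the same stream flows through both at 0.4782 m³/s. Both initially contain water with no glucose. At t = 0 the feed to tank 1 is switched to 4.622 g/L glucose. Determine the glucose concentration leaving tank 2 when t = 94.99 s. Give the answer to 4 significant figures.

Time constants: τᵢ = Vᵢ/Q for each well-mixed tank.
τ₁ = 13.18/0.4782 = 27.5617 s; τ₂ = 19.09/0.4782 = 39.9205 s.
Tank 1: C₁ = C_in(1 − e^(−t/τ₁)). Tank 2 (τ₁ ≠ τ₂): C₂ = C_in[1 − (τ₁ e^(−t/τ₁) − τ₂ e^(−t/τ₂))/(τ₁ − τ₂)].
At t = 94.99: e^(−t/τ₁) = 0.0318585, e^(−t/τ₂) = 0.0925990.
C₂ = 4.622·[1 − (27.5617·0.0318585 − 39.9205·0.0925990)/(-12.3588)] = 4.622·0.771943 = 3.56792 g/L.

3.568 g/L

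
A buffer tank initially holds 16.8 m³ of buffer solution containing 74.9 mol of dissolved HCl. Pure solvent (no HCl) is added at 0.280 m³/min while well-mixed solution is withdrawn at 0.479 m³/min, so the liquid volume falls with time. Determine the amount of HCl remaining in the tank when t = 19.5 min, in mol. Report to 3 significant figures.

39.8 mol

Let m(t) be the amount of HCl. Volume: V(t) = V₀ + (Q_in − Q_out) t = 16.8 − 0.19900 t; V(19.5) = 12.920 m³.
Solute balance: dm/dt = 0 − Q_out C = −Q_out m/V(t).
Separate: dm/m = −Q_out dt/V(t) ⇒ ln(m/m₀) = −(Q_out/(Q_in−Q_out)) ln(V/V₀).
m = m₀ (V₀/V)^(Q_out/(Q_in−Q_out)) = 74.9 × (16.8/12.920)^(-2.4070) = 39.804 mol.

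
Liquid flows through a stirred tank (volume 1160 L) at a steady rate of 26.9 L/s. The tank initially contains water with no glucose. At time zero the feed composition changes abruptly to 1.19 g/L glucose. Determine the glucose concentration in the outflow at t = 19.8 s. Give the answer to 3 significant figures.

0.438 g/L

Accumulation = in − out for the solute gives V dC/dt = Q(C_in − C).
So dC/dt = (C_in − C)/τ with τ = V/Q = 1160/26.9 = 43.123 s.
C approaches C_in exponentially: C(t) = C_in + (C₀ − C_in) e^(−t/τ).
C(19.8) = 1.19 + (0 − 1.19)·e^(−19.8/43.123) = 1.19 + (-1.1900)·0.63182 = 0.43814 g/L.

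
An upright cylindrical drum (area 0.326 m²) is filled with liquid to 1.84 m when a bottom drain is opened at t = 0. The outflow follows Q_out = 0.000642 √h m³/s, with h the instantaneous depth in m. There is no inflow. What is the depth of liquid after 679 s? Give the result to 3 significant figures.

0.473 m

With no inflow, A dh/dt = −0.000642 √h.
Separate and integrate: 2(√h − √h₀) = −(0.000642/A) t.
√h = √1.84 − 0.000642·679/(2·0.326) = 1.3565 − 0.66859 = 0.68788.
h = 0.68788² = 0.47318 m.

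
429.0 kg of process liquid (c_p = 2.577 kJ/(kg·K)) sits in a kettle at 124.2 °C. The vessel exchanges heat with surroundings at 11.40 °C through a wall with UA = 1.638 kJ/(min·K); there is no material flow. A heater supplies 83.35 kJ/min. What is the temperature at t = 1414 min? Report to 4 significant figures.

69.90 °C

First-law balance (no shaft work): M c_p dT/dt = −UA(T − T_amb) + Q̇.
dT/dt = (T_ss − T)/τ with T_ss = T_amb + Q̇/UA = 11.40 + 83.35/1.638 = 62.2852 °C, τ = M c_p/UA = 429.0·2.577/1.638 = 674.929 min.
Integrating: T(t) = T_ss + (T₀ − T_ss) e^(−t/τ).
T(1414) = 62.2852 + (61.9148)·0.123066 = 69.9048 °C.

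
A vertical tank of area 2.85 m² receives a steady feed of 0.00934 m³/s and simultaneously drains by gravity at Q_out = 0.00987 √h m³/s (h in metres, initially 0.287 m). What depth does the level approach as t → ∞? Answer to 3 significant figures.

Level balance: A dh/dt = 0.00934 − 0.00987 √h. Setting dh/dt = 0:
Q_in = 0.00987 √h_ss ⇒ √h_ss = 0.00934/0.00987 = 0.94630.
h_ss = 0.94630² = 0.89549 m. (Since h₀ = 0.287 m < h_ss, the level will rise toward this value.)

0.895 m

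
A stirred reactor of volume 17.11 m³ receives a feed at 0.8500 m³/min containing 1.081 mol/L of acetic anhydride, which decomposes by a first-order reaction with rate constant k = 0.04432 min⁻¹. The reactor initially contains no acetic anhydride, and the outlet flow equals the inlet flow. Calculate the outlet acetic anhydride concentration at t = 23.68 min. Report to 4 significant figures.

0.5096 mol/L

Species balance: V dC/dt = Q C_in − Q C − k V C.
dC/dt = (Q/V) C_in − (Q/V + k) C; effective rate a = Q/V + k = 0.0496786 + 0.04432 = 0.0939986 min⁻¹.
C_ss = Q C_in/(Q + kV) = 0.571312 mol/L; C(t) = C_ss + (C₀ − C_ss) e^(−a t).
C(23.68) = 0.571312 + (-0.571312)·e^(−0.0939986·23.68) = 0.571312 + (-0.571312)·0.107972 = 0.509627 mol/L.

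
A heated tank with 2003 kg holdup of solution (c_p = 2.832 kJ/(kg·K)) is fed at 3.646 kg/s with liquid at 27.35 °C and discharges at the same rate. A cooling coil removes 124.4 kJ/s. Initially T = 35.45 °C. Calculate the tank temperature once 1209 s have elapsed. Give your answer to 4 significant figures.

17.53 °C

Energy balance: M c_p dT/dt = ṁ c_p (T_in − T) − 124.4.
Rearrange: dT/dt = (T_ss − T)/τ with τ = M/ṁ = 549.369 s and T_ss = T_in − Q̇/(ṁ c_p) = 15.3021 °C.
This is linear first-order; T(t) = T_ss + (T₀ − T_ss) e^(−t/τ).
T(1209) = 15.3021 + (20.1479)·e^(−1209/549.369) = 15.3021 + (20.1479)·0.110725 = 17.5330 °C.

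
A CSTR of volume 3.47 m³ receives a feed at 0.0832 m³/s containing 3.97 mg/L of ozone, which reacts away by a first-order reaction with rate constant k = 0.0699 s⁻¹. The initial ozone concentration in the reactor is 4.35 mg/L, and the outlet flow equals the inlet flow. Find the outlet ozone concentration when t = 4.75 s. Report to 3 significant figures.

Species balance: V dC/dt = Q C_in − Q C − k V C.
This is linear with rate a = Q/V + k = 0.093877 s⁻¹.
C_ss = Q C_in/(Q + kV) = 1.0140 mg/L; C(t) = C_ss + (C₀ − C_ss) e^(−a t).
C(4.75) = 1.0140 + (3.3360)·e^(−0.093877·4.75) = 1.0140 + (3.3360)·0.64024 = 3.1498 mg/L.

3.15 mg/L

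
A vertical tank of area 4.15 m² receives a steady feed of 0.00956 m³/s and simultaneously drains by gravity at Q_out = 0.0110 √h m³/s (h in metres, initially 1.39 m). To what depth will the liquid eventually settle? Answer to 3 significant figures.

Accumulation of liquid (constant cross-section A): A dh/dt = Q_in − 0.0110 √h. At steady state dh/dt = 0:
Q_in = 0.0110 √h_ss ⇒ √h_ss = 0.00956/0.0110 = 0.86909.
h_ss = 0.86909² = 0.75532 m. (Since h₀ = 1.39 m > h_ss, the level will fall toward this value.)

0.755 m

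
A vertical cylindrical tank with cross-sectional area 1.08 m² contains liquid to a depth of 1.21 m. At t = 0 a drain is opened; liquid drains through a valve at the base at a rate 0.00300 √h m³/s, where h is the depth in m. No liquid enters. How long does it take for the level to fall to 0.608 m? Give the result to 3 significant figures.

231 s

Mass balance (ρ constant): A dh/dt = −0.00300 √h.
This is separable: 2 d(√h)/dt = −0.00300/A, so √h = √h₀ − (0.00300/(2A)) t.
t = 2A(√h₀ − √h)/0.00300 = 2·1.08·(√1.21 − √0.608)/0.00300
  = 2.1600 × (1.1000 − 0.77974) / 0.00300 = 230.58 s.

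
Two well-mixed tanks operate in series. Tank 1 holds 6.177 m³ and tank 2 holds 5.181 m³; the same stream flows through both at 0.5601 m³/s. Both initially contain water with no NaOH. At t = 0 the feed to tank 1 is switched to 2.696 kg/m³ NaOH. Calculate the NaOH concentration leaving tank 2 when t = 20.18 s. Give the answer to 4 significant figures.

Species balance on tank i: dCᵢ/dt = (Cᵢ₋₁ − Cᵢ)/τᵢ with τᵢ = Vᵢ/Q.
τ₁ = 6.177/0.5601 = 11.0284 s; τ₂ = 5.181/0.5601 = 9.25013 s.
Tank 1: C₁ = C_in(1 − e^(−t/τ₁)). Tank 2 (τ₁ ≠ τ₂): C₂ = C_in[1 − (τ₁ e^(−t/τ₁) − τ₂ e^(−t/τ₂))/(τ₁ − τ₂)].
At t = 20.18: e^(−t/τ₁) = 0.160442, e^(−t/τ₂) = 0.112862.
C₂ = 2.696·[1 − (11.0284·0.160442 − 9.25013·0.112862)/(1.77825)] = 2.696·0.592056 = 1.59618 kg/m³.

1.596 kg/m³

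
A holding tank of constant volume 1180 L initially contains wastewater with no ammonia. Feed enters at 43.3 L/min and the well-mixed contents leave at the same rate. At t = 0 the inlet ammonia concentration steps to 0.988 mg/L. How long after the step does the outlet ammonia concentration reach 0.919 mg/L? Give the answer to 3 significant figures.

Unsteady species balance (constant V, well mixed): V dC/dt = Q(C_in − C), so τ = V/Q = 27.252 min.
C(t) = C_in + (C₀ − C_in) e^(−t/τ). Set C = 0.919 and solve for t:
e^(−t/τ) = (C − C_in)/(C₀ − C_in) = (0.919 − 0.988)/(0 − 0.988) = 0.069838
t = −τ ln(…) = 27.252 × 2.6616 = 72.533 min.

72.5 min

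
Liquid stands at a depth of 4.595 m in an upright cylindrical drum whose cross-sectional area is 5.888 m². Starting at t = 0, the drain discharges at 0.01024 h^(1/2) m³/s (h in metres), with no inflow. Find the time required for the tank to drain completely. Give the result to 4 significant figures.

Accumulation of liquid (constant cross-section A): A dh/dt = −0.01024 √h.
∫ h^(−1/2) dh = −(0.01024/A) ∫ dt, giving 2√h = 2√h₀ − (0.01024/A) t.
Tank is empty when √h = 0: t_empty = 2A√h₀/0.01024.
t_empty = 2·5.888·√4.595/0.01024 = 11.7760·2.14360/0.01024 = 2465.13 s.

2465 s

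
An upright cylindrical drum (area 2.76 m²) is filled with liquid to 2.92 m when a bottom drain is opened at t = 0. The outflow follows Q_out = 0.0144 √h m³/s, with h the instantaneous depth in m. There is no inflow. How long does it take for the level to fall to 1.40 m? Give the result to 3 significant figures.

201 s

Volume balance on the tank: A dh/dt = −0.0144 √h.
This is separable: 2 d(√h)/dt = −0.0144/A, so √h = √h₀ − (0.0144/(2A)) t.
t = 2A(√h₀ − √h)/0.0144 = 2·2.76·(√2.92 − √1.40)/0.0144
  = 5.5200 × (1.7088 − 1.1832) / 0.0144 = 201.47 s.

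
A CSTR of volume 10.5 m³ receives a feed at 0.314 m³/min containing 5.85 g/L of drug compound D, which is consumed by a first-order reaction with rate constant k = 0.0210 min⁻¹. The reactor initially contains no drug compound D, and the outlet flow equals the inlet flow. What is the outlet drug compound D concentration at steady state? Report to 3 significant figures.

Species balance: V dC/dt = Q C_in − Q C − k V C.
Steady state (dC/dt = 0): C_ss = Q C_in/(Q + kV) = C_in/(1 + kV/Q).
C_ss = 0.314·5.85/(0.314 + 0.0210·10.5) = 1.8369/0.53450 = 3.4367 g/L.

3.44 g/L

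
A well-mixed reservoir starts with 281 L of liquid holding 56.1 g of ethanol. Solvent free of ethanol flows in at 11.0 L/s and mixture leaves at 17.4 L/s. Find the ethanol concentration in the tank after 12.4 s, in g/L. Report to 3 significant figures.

Let m(t) be the amount of ethanol. Volume: V(t) = V₀ + (Q_in − Q_out) t = 281 − 6.4000 t; V(12.4) = 201.64 L.
Species balance (pure solvent in): dm/dt = −Q_out · m/V(t).
dm/m = −Q_out dt/(V₀ − 6.4000 t); integrating gives ln(m/m₀) = −(Q_out/(Q_in−Q_out)) ln(V/V₀).
m = m₀ (V₀/V)^(Q_out/(Q_in−Q_out)) = 56.1 × (281/201.64)^(-2.7188) = 22.757 g.
C = m/V = 22.757/201.64 = 0.11286 g/L.

0.113 g/L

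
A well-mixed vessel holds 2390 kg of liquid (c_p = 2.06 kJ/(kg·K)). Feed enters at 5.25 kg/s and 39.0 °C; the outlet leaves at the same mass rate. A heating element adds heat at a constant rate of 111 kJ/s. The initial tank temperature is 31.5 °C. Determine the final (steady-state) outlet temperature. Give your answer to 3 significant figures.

M c_p dT/dt = ṁ c_p (T_in − T) + Q̇.
At steady state dT/dt = 0 ⇒ T_ss = T_in + Q̇/(ṁ c_p) = 39.0 + 111/(5.25·2.06) = 49.264 °C.

49.3 °C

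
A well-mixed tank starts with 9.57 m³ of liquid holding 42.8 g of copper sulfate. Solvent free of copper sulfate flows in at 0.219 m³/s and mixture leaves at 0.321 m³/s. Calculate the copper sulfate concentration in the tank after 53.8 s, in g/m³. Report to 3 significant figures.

0.718 g/m³

Total volume: dV/dt = Q_in − Q_out = -0.10200 m³/s, so V(t) = 9.57 − 0.10200 t and V(53.8) = 4.0824 m³.
Solute balance: dm/dt = 0 − Q_out C = −Q_out m/V(t).
dm/m = −Q_out dt/(V₀ − 0.10200 t); integrating gives ln(m/m₀) = −(Q_out/(Q_in−Q_out)) ln(V/V₀).
m = m₀ (V₀/V)^(Q_out/(Q_in−Q_out)) = 42.8 × (9.57/4.0824)^(-3.1471) = 2.9312 g.
C = m/V = 2.9312/4.0824 = 0.71801 g/m³.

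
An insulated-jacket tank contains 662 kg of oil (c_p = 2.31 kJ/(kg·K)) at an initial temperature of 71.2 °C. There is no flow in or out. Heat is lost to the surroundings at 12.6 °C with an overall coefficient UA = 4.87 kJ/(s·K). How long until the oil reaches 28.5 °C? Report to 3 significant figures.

410 s

M c_p dT/dt = −UA(T − T_amb).
τ = M c_p/UA = 314.01 s; T_ss = T_amb = 12.600 °C.
T(t) = T_ss + (T₀ − T_ss)e^(−t/τ); set T = 28.5:
t = −τ ln[(T − T_ss)/(T₀ − T_ss)] = −314.01 · ln(0.27133) = 409.60 s.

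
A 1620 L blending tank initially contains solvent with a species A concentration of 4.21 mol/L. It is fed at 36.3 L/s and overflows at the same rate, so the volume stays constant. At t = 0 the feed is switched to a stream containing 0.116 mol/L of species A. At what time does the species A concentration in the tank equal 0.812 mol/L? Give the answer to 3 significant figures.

79.1 s

Unsteady species balance (constant V, well mixed): V dC/dt = Q(C_in − C), so τ = V/Q = 44.628 s.
C(t) = C_in + (C₀ − C_in) e^(−t/τ). Set C = 0.812 and solve for t:
e^(−t/τ) = (C − C_in)/(C₀ − C_in) = (0.812 − 0.116)/(4.21 − 0.116) = 0.17000
t = −τ ln(…) = 44.628 × 1.7719 = 79.078 s.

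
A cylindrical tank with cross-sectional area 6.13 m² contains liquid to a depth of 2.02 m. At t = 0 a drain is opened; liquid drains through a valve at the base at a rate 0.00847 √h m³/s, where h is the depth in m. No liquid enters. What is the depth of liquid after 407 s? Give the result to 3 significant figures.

A dh/dt = −Q_out = −0.00847 √h.
∫ h^(−1/2) dh = −(0.00847/A) ∫ dt, giving 2√h = 2√h₀ − (0.00847/A) t.
√h = √2.02 − 0.00847·407/(2·6.13) = 1.4213 − 0.28118 = 1.1401.
h = 1.1401² = 1.2998 m.

1.30 m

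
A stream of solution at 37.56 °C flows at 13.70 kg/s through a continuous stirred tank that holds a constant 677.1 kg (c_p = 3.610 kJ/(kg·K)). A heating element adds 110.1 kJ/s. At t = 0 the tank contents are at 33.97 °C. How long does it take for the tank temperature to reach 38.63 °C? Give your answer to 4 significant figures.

79.84 s

M c_p dT/dt = ṁ c_p (T_in − T) + Q̇.
τ = M/ṁ = 49.4234 s; T_ss = T_in + Q̇/(ṁ c_p) = 39.7862 °C.
T(t) = T_ss + (T₀ − T_ss) e^(−t/τ). Set T = 38.63:
e^(−t/τ) = (38.63 − 39.7862)/(33.97 − 39.7862) = 0.198786
t = −49.4234 · ln(0.198786) = 79.8447 s.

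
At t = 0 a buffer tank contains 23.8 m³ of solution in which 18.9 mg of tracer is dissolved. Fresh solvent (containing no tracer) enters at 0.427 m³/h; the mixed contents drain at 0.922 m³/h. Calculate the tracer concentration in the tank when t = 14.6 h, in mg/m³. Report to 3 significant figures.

Let m(t) be the amount of tracer. Volume: V(t) = V₀ + (Q_in − Q_out) t = 23.8 − 0.49500 t; V(14.6) = 16.573 m³.
Species balance (pure solvent in): dm/dt = −Q_out · m/V(t).
dm/m = −Q_out dt/(V₀ − 0.49500 t); integrating gives ln(m/m₀) = −(Q_out/(Q_in−Q_out)) ln(V/V₀).
m = m₀ (V₀/V)^(Q_out/(Q_in−Q_out)) = 18.9 × (23.8/16.573)^(-1.8626) = 9.6317 mg.
C = m/V = 9.6317/16.573 = 0.58117 mg/m³.

0.581 mg/m³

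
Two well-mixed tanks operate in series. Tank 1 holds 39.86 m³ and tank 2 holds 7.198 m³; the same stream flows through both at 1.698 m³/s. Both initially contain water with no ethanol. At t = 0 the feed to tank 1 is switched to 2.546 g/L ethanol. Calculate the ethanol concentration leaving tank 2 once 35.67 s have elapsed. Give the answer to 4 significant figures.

1.866 g/L

Species balance on tank i: dCᵢ/dt = (Cᵢ₋₁ − Cᵢ)/τᵢ with τᵢ = Vᵢ/Q.
τ₁ = 39.86/1.698 = 23.4747 s; τ₂ = 7.198/1.698 = 4.23910 s.
Solving the cascade with C₁(0)=C₂(0)=0 gives C₂(t) = C_in[1 − (τ₁ e^(−t/τ₁) − τ₂ e^(−t/τ₂))/(τ₁ − τ₂)].
At t = 35.67: e^(−t/τ₁) = 0.218819, e^(−t/τ₂) = 0.000221628.
C₂ = 2.546·[1 − (23.4747·0.218819 − 4.23910·0.000221628)/(19.2356)] = 2.546·0.733007 = 1.86624 g/L.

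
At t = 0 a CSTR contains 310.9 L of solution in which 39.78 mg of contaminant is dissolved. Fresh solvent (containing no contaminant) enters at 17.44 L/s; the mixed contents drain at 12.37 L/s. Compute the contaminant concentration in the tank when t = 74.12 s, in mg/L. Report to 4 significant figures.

0.008380 mg/L

Let m(t) be the amount of contaminant. Volume: V(t) = V₀ + (Q_in − Q_out) t = 310.9 + 5.07000 t; V(74.12) = 686.688 L.
Solute balance: dm/dt = 0 − Q_out C = −Q_out m/V(t).
dm/m = −Q_out dt/(V₀ + 5.07000 t); integrating gives ln(m/m₀) = −(Q_out/(Q_in−Q_out)) ln(V/V₀).
m = m₀ (V₀/V)^(Q_out/(Q_in−Q_out)) = 39.78 × (310.9/686.688)^(2.43984) = 5.75466 mg.
C = m/V = 5.75466/686.688 = 0.00838031 mg/L.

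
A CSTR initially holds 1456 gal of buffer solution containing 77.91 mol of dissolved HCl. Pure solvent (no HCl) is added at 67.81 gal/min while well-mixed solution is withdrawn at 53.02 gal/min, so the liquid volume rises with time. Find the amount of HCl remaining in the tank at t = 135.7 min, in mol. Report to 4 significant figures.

Total volume: dV/dt = Q_in − Q_out = 14.7900 gal/min, so V(t) = 1456 + 14.7900 t and V(135.7) = 3463.00 gal.
Solute balance: dm/dt = 0 − Q_out C = −Q_out m/V(t).
dm/m = −Q_out dt/(V₀ + 14.7900 t); integrating gives ln(m/m₀) = −(Q_out/(Q_in−Q_out)) ln(V/V₀).
m = m₀ (V₀/V)^(Q_out/(Q_in−Q_out)) = 77.91 × (1456/3463.00)^(3.58485) = 3.48853 mol.

3.489 mol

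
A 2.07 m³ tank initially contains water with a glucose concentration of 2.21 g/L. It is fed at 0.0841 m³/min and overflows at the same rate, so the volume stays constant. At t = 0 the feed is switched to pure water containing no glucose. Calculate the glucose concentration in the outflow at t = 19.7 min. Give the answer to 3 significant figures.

0.993 g/L

Mass balance on the solute (V constant): V dC/dt = Q(C_in − C).
Rewrite as dC/dt + C/τ = C_in/τ, τ = V/Q = 24.614 min.
Integrating: C(t) = C_in + (C₀ − C_in) e^(−t/τ).
C(19.7) = 0 + (2.21 − 0)·e^(−19.7/24.614) = 0 + (2.2100)·0.44916 = 0.99265 g/L.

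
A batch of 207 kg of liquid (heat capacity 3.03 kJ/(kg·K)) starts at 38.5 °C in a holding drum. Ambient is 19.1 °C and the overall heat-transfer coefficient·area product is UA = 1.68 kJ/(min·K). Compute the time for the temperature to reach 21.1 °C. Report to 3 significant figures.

848 min

M c_p dT/dt = −UA(T − T_amb).
τ = M c_p/UA = 373.34 min; T_ss = T_amb = 19.100 °C.
T(t) = T_ss + (T₀ − T_ss)e^(−t/τ); set T = 21.1:
t = −τ ln[(T − T_ss)/(T₀ − T_ss)] = −373.34 · ln(0.10309) = 848.27 min.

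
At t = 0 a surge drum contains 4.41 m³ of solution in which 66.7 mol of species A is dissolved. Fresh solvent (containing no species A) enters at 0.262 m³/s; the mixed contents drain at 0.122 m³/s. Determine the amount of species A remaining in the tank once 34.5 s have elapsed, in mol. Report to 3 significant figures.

Let m(t) be the amount of species A. Volume: V(t) = V₀ + (Q_in − Q_out) t = 4.41 + 0.14000 t; V(34.5) = 9.2400 m³.
Solute balance: dm/dt = 0 − Q_out C = −Q_out m/V(t).
Separate: dm/m = −Q_out dt/V(t) ⇒ ln(m/m₀) = −(Q_out/(Q_in−Q_out)) ln(V/V₀).
m = m₀ (V₀/V)^(Q_out/(Q_in−Q_out)) = 66.7 × (4.41/9.2400)^(0.87143) = 35.010 mol.

35.0 mol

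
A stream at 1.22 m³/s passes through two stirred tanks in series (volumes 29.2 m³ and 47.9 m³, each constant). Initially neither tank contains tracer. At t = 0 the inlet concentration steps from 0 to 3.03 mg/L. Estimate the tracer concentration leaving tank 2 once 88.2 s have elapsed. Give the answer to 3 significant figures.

2.33 mg/L

Species balance on tank i: dCᵢ/dt = (Cᵢ₋₁ − Cᵢ)/τᵢ with τᵢ = Vᵢ/Q.
τ₁ = 29.2/1.22 = 23.934 s; τ₂ = 47.9/1.22 = 39.262 s.
Solving the cascade with C₁(0)=C₂(0)=0 gives C₂(t) = C_in[1 − (τ₁ e^(−t/τ₁) − τ₂ e^(−t/τ₂))/(τ₁ − τ₂)].
At t = 88.2: e^(−t/τ₁) = 0.025095, e^(−t/τ₂) = 0.10578.
C₂ = 3.03·[1 − (23.934·0.025095 − 39.262·0.10578)/(-15.328)] = 3.03·0.76824 = 2.3278 mg/L.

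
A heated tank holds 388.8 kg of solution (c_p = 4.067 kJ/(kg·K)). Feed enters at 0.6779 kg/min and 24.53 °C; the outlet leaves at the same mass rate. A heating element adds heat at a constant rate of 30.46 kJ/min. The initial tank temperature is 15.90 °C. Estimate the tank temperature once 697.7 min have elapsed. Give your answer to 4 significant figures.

Heat balance on the well-mixed liquid: M c_p dT/dt = ṁ c_p (T_in − T) + 30.46.
Rearrange: dT/dt = (T_ss − T)/τ with τ = M/ṁ = 573.536 min and T_ss = T_in + Q̇/(ṁ c_p) = 35.5782 °C.
Solution: T(t) = T_ss + (T₀ − T_ss) e^(−t/τ).
T(697.7) = 35.5782 + (-19.6782)·e^(−697.7/573.536) = 35.5782 + (-19.6782)·0.296269 = 29.7481 °C.

29.75 °C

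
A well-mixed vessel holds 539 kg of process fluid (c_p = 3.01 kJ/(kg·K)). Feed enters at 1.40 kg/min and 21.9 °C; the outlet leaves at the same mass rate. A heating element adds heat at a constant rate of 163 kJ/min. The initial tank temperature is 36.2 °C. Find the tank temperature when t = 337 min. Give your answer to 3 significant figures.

Energy balance: M c_p dT/dt = ṁ c_p (T_in − T) + 163.
Rearrange: dT/dt = (T_ss − T)/τ with τ = M/ṁ = 385.00 min and T_ss = T_in + Q̇/(ṁ c_p) = 60.581 °C.
T approaches T_ss exponentially: T(t) = T_ss + (T₀ − T_ss) e^(−t/τ).
T(337) = 60.581 + (-24.381)·e^(−337/385.00) = 60.581 + (-24.381)·0.41673 = 50.421 °C.

50.4 °C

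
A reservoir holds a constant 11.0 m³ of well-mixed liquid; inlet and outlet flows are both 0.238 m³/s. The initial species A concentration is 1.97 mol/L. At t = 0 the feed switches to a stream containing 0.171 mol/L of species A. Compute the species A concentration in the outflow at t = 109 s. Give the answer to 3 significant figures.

Mass balance on the solute (V constant): V dC/dt = Q(C_in − C).
Rewrite as dC/dt + C/τ = C_in/τ, τ = V/Q = 46.218 s.
Integrating: C(t) = C_in + (C₀ − C_in) e^(−t/τ).
C(109) = 0.171 + (1.97 − 0.171)·e^(−109/46.218) = 0.171 + (1.7990)·0.094575 = 0.34114 mol/L.

0.341 mol/L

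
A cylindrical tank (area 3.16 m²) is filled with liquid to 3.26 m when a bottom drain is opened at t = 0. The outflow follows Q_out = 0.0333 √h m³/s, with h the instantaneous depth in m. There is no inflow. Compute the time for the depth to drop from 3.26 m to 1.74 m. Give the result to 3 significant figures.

Unsteady balance on liquid volume: A dh/dt = −0.0333 √h.
This is separable: 2 d(√h)/dt = −0.0333/A, so √h = √h₀ − (0.0333/(2A)) t.
t = 2A(√h₀ − √h)/0.0333 = 2·3.16·(√3.26 − √1.74)/0.0333
  = 6.3200 × (1.8055 − 1.3191) / 0.0333 = 92.324 s.

92.3 s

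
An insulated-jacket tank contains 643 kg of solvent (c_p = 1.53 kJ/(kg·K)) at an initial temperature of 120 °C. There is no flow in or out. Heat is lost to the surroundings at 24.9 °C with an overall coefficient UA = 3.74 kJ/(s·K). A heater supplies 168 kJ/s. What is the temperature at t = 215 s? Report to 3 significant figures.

M c_p dT/dt = −UA(T − T_amb) + Q̇.
dT/dt = (T_ss − T)/τ with T_ss = T_amb + Q̇/UA = 24.9 + 168/3.74 = 69.820 °C, τ = M c_p/UA = 643·1.53/3.74 = 263.05 s.
This is linear first-order; T(t) = T_ss + (T₀ − T_ss) e^(−t/τ).
T(215) = 69.820 + (50.180)·0.44160 = 91.979 °C.

92.0 °C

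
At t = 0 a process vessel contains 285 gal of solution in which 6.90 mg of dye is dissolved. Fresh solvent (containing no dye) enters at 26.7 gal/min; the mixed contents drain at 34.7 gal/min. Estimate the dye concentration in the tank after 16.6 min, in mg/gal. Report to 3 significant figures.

Total volume: dV/dt = Q_in − Q_out = -8.0000 gal/min, so V(t) = 285 − 8.0000 t and V(16.6) = 152.20 gal.
Species balance (pure solvent in): dm/dt = −Q_out · m/V(t).
dm/m = −Q_out dt/(V₀ − 8.0000 t); integrating gives ln(m/m₀) = −(Q_out/(Q_in−Q_out)) ln(V/V₀).
m = m₀ (V₀/V)^(Q_out/(Q_in−Q_out)) = 6.90 × (285/152.20)^(-4.3375) = 0.45413 mg.
C = m/V = 0.45413/152.20 = 0.0029838 mg/gal.

0.00298 mg/gal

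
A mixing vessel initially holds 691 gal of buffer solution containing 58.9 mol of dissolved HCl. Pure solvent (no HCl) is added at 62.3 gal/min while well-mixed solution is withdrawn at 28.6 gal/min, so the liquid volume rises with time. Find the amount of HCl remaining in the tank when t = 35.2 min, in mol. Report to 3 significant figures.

Total volume: dV/dt = Q_in − Q_out = 33.700 gal/min, so V(t) = 691 + 33.700 t and V(35.2) = 1877.2 gal.
Species balance (pure solvent in): dm/dt = −Q_out · m/V(t).
dm/m = −Q_out dt/(V₀ + 33.700 t); integrating gives ln(m/m₀) = −(Q_out/(Q_in−Q_out)) ln(V/V₀).
m = m₀ (V₀/V)^(Q_out/(Q_in−Q_out)) = 58.9 × (691/1877.2)^(0.84866) = 25.221 mol.

25.2 mol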